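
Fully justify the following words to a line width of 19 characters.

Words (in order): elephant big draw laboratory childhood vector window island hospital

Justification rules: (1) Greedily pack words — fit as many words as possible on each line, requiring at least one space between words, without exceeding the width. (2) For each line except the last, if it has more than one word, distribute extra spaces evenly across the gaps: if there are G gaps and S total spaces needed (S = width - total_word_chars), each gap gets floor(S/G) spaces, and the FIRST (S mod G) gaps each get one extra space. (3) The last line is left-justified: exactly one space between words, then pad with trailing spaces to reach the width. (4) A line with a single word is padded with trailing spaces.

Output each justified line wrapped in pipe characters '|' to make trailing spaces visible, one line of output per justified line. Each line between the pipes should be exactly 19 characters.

Answer: |elephant  big  draw|
|laboratory         |
|childhood    vector|
|window       island|
|hospital           |

Derivation:
Line 1: ['elephant', 'big', 'draw'] (min_width=17, slack=2)
Line 2: ['laboratory'] (min_width=10, slack=9)
Line 3: ['childhood', 'vector'] (min_width=16, slack=3)
Line 4: ['window', 'island'] (min_width=13, slack=6)
Line 5: ['hospital'] (min_width=8, slack=11)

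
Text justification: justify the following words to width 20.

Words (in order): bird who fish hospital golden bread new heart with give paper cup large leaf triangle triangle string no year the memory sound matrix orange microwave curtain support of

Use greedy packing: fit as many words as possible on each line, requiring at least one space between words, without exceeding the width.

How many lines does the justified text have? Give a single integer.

Line 1: ['bird', 'who', 'fish'] (min_width=13, slack=7)
Line 2: ['hospital', 'golden'] (min_width=15, slack=5)
Line 3: ['bread', 'new', 'heart', 'with'] (min_width=20, slack=0)
Line 4: ['give', 'paper', 'cup', 'large'] (min_width=20, slack=0)
Line 5: ['leaf', 'triangle'] (min_width=13, slack=7)
Line 6: ['triangle', 'string', 'no'] (min_width=18, slack=2)
Line 7: ['year', 'the', 'memory'] (min_width=15, slack=5)
Line 8: ['sound', 'matrix', 'orange'] (min_width=19, slack=1)
Line 9: ['microwave', 'curtain'] (min_width=17, slack=3)
Line 10: ['support', 'of'] (min_width=10, slack=10)
Total lines: 10

Answer: 10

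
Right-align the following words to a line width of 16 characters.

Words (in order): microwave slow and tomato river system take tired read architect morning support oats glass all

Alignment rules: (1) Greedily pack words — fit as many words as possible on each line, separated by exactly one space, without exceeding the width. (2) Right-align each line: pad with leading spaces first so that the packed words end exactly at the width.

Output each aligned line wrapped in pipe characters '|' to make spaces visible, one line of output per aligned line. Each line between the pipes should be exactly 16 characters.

Line 1: ['microwave', 'slow'] (min_width=14, slack=2)
Line 2: ['and', 'tomato', 'river'] (min_width=16, slack=0)
Line 3: ['system', 'take'] (min_width=11, slack=5)
Line 4: ['tired', 'read'] (min_width=10, slack=6)
Line 5: ['architect'] (min_width=9, slack=7)
Line 6: ['morning', 'support'] (min_width=15, slack=1)
Line 7: ['oats', 'glass', 'all'] (min_width=14, slack=2)

Answer: |  microwave slow|
|and tomato river|
|     system take|
|      tired read|
|       architect|
| morning support|
|  oats glass all|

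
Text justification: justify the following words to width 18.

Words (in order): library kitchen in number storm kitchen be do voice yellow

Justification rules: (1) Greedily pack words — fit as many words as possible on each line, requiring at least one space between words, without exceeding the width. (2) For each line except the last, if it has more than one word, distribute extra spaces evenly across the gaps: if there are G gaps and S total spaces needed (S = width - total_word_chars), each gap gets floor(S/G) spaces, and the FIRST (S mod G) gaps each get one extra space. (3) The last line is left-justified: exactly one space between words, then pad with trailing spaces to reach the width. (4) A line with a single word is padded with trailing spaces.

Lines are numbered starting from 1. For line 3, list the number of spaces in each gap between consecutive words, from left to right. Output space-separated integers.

Answer: 4 3

Derivation:
Line 1: ['library', 'kitchen', 'in'] (min_width=18, slack=0)
Line 2: ['number', 'storm'] (min_width=12, slack=6)
Line 3: ['kitchen', 'be', 'do'] (min_width=13, slack=5)
Line 4: ['voice', 'yellow'] (min_width=12, slack=6)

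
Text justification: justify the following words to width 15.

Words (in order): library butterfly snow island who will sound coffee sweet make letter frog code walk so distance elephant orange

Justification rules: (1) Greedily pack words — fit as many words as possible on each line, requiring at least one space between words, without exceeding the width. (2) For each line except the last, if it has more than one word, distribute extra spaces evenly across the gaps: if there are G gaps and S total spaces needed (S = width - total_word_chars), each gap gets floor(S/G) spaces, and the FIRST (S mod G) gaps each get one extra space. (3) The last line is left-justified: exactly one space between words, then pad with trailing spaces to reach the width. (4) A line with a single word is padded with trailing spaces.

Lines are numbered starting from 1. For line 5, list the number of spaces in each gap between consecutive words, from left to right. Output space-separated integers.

Answer: 6

Derivation:
Line 1: ['library'] (min_width=7, slack=8)
Line 2: ['butterfly', 'snow'] (min_width=14, slack=1)
Line 3: ['island', 'who', 'will'] (min_width=15, slack=0)
Line 4: ['sound', 'coffee'] (min_width=12, slack=3)
Line 5: ['sweet', 'make'] (min_width=10, slack=5)
Line 6: ['letter', 'frog'] (min_width=11, slack=4)
Line 7: ['code', 'walk', 'so'] (min_width=12, slack=3)
Line 8: ['distance'] (min_width=8, slack=7)
Line 9: ['elephant', 'orange'] (min_width=15, slack=0)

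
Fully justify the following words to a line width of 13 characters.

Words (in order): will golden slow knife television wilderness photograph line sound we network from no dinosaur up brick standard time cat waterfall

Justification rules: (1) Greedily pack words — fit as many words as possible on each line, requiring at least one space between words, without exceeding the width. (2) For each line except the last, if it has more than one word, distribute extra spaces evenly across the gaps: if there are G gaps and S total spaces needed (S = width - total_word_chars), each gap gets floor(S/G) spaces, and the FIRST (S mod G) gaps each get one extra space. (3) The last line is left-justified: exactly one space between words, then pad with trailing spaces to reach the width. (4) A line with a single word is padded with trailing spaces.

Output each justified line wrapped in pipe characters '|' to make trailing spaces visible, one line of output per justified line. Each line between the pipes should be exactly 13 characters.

Line 1: ['will', 'golden'] (min_width=11, slack=2)
Line 2: ['slow', 'knife'] (min_width=10, slack=3)
Line 3: ['television'] (min_width=10, slack=3)
Line 4: ['wilderness'] (min_width=10, slack=3)
Line 5: ['photograph'] (min_width=10, slack=3)
Line 6: ['line', 'sound', 'we'] (min_width=13, slack=0)
Line 7: ['network', 'from'] (min_width=12, slack=1)
Line 8: ['no', 'dinosaur'] (min_width=11, slack=2)
Line 9: ['up', 'brick'] (min_width=8, slack=5)
Line 10: ['standard', 'time'] (min_width=13, slack=0)
Line 11: ['cat', 'waterfall'] (min_width=13, slack=0)

Answer: |will   golden|
|slow    knife|
|television   |
|wilderness   |
|photograph   |
|line sound we|
|network  from|
|no   dinosaur|
|up      brick|
|standard time|
|cat waterfall|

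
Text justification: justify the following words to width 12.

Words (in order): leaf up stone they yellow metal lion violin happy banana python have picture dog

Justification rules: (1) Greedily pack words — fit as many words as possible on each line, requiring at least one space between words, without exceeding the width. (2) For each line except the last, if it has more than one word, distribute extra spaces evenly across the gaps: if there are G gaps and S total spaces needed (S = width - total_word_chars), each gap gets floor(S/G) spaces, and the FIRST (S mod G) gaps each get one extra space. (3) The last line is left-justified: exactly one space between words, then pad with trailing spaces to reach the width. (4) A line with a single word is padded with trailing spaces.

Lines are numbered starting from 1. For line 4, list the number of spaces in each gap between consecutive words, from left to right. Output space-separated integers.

Answer: 2

Derivation:
Line 1: ['leaf', 'up'] (min_width=7, slack=5)
Line 2: ['stone', 'they'] (min_width=10, slack=2)
Line 3: ['yellow', 'metal'] (min_width=12, slack=0)
Line 4: ['lion', 'violin'] (min_width=11, slack=1)
Line 5: ['happy', 'banana'] (min_width=12, slack=0)
Line 6: ['python', 'have'] (min_width=11, slack=1)
Line 7: ['picture', 'dog'] (min_width=11, slack=1)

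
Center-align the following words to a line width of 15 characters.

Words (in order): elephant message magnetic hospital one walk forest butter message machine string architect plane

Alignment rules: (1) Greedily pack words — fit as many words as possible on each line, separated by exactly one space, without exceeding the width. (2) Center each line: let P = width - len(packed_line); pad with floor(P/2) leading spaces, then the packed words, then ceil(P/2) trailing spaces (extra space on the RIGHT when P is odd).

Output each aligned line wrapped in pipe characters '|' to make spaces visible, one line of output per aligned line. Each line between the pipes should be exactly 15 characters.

Line 1: ['elephant'] (min_width=8, slack=7)
Line 2: ['message'] (min_width=7, slack=8)
Line 3: ['magnetic'] (min_width=8, slack=7)
Line 4: ['hospital', 'one'] (min_width=12, slack=3)
Line 5: ['walk', 'forest'] (min_width=11, slack=4)
Line 6: ['butter', 'message'] (min_width=14, slack=1)
Line 7: ['machine', 'string'] (min_width=14, slack=1)
Line 8: ['architect', 'plane'] (min_width=15, slack=0)

Answer: |   elephant    |
|    message    |
|   magnetic    |
| hospital one  |
|  walk forest  |
|butter message |
|machine string |
|architect plane|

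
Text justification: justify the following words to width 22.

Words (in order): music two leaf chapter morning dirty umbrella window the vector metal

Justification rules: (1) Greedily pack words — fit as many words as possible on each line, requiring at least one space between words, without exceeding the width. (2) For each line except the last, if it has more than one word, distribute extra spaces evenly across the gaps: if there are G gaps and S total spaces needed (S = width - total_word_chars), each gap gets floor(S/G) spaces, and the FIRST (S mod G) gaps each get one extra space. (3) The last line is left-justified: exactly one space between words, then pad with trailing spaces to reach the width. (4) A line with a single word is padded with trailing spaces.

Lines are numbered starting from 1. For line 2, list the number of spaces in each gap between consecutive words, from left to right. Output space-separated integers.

Answer: 1 1

Derivation:
Line 1: ['music', 'two', 'leaf', 'chapter'] (min_width=22, slack=0)
Line 2: ['morning', 'dirty', 'umbrella'] (min_width=22, slack=0)
Line 3: ['window', 'the', 'vector'] (min_width=17, slack=5)
Line 4: ['metal'] (min_width=5, slack=17)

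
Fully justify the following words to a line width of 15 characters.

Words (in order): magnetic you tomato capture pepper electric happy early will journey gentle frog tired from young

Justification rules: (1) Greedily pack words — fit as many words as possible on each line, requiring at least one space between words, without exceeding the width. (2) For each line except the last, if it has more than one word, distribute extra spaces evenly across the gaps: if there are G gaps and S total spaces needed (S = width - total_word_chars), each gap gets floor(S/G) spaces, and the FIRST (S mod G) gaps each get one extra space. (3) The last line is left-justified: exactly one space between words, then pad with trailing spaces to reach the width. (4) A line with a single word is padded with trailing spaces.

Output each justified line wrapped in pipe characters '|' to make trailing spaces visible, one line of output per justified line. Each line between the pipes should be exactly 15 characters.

Line 1: ['magnetic', 'you'] (min_width=12, slack=3)
Line 2: ['tomato', 'capture'] (min_width=14, slack=1)
Line 3: ['pepper', 'electric'] (min_width=15, slack=0)
Line 4: ['happy', 'early'] (min_width=11, slack=4)
Line 5: ['will', 'journey'] (min_width=12, slack=3)
Line 6: ['gentle', 'frog'] (min_width=11, slack=4)
Line 7: ['tired', 'from'] (min_width=10, slack=5)
Line 8: ['young'] (min_width=5, slack=10)

Answer: |magnetic    you|
|tomato  capture|
|pepper electric|
|happy     early|
|will    journey|
|gentle     frog|
|tired      from|
|young          |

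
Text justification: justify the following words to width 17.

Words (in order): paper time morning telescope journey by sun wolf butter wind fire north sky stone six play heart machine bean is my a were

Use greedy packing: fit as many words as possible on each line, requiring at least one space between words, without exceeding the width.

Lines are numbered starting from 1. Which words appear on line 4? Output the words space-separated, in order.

Answer: wolf butter wind

Derivation:
Line 1: ['paper', 'time'] (min_width=10, slack=7)
Line 2: ['morning', 'telescope'] (min_width=17, slack=0)
Line 3: ['journey', 'by', 'sun'] (min_width=14, slack=3)
Line 4: ['wolf', 'butter', 'wind'] (min_width=16, slack=1)
Line 5: ['fire', 'north', 'sky'] (min_width=14, slack=3)
Line 6: ['stone', 'six', 'play'] (min_width=14, slack=3)
Line 7: ['heart', 'machine'] (min_width=13, slack=4)
Line 8: ['bean', 'is', 'my', 'a', 'were'] (min_width=17, slack=0)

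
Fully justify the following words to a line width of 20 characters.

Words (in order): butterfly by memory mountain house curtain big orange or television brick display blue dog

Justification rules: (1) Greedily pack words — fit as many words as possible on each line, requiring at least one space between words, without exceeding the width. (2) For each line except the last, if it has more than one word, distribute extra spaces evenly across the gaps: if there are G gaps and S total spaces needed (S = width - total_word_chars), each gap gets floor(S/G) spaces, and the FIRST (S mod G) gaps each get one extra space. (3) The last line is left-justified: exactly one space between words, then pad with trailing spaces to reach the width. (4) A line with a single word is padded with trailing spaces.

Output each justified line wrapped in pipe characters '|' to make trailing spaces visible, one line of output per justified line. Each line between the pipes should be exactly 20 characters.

Line 1: ['butterfly', 'by', 'memory'] (min_width=19, slack=1)
Line 2: ['mountain', 'house'] (min_width=14, slack=6)
Line 3: ['curtain', 'big', 'orange'] (min_width=18, slack=2)
Line 4: ['or', 'television', 'brick'] (min_width=19, slack=1)
Line 5: ['display', 'blue', 'dog'] (min_width=16, slack=4)

Answer: |butterfly  by memory|
|mountain       house|
|curtain  big  orange|
|or  television brick|
|display blue dog    |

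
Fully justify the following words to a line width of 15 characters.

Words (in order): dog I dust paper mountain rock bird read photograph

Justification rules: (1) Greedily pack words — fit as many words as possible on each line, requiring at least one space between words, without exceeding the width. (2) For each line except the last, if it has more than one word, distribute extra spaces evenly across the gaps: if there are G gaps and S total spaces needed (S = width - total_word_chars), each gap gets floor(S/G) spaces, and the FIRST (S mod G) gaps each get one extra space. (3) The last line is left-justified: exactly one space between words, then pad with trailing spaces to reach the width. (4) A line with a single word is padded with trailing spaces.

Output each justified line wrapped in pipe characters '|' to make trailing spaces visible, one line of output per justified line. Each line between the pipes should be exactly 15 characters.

Line 1: ['dog', 'I', 'dust'] (min_width=10, slack=5)
Line 2: ['paper', 'mountain'] (min_width=14, slack=1)
Line 3: ['rock', 'bird', 'read'] (min_width=14, slack=1)
Line 4: ['photograph'] (min_width=10, slack=5)

Answer: |dog    I   dust|
|paper  mountain|
|rock  bird read|
|photograph     |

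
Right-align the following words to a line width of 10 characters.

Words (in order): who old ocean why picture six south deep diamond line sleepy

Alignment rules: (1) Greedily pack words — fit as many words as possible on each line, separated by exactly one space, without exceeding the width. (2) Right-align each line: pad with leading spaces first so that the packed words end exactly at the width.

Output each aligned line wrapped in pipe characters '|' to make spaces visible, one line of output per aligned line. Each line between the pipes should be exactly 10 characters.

Line 1: ['who', 'old'] (min_width=7, slack=3)
Line 2: ['ocean', 'why'] (min_width=9, slack=1)
Line 3: ['picture'] (min_width=7, slack=3)
Line 4: ['six', 'south'] (min_width=9, slack=1)
Line 5: ['deep'] (min_width=4, slack=6)
Line 6: ['diamond'] (min_width=7, slack=3)
Line 7: ['line'] (min_width=4, slack=6)
Line 8: ['sleepy'] (min_width=6, slack=4)

Answer: |   who old|
| ocean why|
|   picture|
| six south|
|      deep|
|   diamond|
|      line|
|    sleepy|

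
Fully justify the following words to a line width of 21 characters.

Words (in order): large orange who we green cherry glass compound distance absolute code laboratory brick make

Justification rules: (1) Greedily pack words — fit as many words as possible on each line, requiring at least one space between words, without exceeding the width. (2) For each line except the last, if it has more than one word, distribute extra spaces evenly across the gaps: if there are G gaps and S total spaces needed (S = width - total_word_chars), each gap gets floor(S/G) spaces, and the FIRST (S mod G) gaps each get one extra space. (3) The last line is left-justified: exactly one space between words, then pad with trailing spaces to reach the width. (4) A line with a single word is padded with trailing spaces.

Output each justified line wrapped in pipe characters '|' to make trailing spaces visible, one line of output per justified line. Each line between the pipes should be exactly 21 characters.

Answer: |large  orange  who we|
|green   cherry  glass|
|compound     distance|
|absolute         code|
|laboratory brick make|

Derivation:
Line 1: ['large', 'orange', 'who', 'we'] (min_width=19, slack=2)
Line 2: ['green', 'cherry', 'glass'] (min_width=18, slack=3)
Line 3: ['compound', 'distance'] (min_width=17, slack=4)
Line 4: ['absolute', 'code'] (min_width=13, slack=8)
Line 5: ['laboratory', 'brick', 'make'] (min_width=21, slack=0)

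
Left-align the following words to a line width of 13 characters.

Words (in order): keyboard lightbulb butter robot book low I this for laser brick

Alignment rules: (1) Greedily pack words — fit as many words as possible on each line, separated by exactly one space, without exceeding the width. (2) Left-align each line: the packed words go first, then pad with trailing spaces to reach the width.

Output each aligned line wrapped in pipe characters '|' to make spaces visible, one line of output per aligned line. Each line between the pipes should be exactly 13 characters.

Answer: |keyboard     |
|lightbulb    |
|butter robot |
|book low I   |
|this for     |
|laser brick  |

Derivation:
Line 1: ['keyboard'] (min_width=8, slack=5)
Line 2: ['lightbulb'] (min_width=9, slack=4)
Line 3: ['butter', 'robot'] (min_width=12, slack=1)
Line 4: ['book', 'low', 'I'] (min_width=10, slack=3)
Line 5: ['this', 'for'] (min_width=8, slack=5)
Line 6: ['laser', 'brick'] (min_width=11, slack=2)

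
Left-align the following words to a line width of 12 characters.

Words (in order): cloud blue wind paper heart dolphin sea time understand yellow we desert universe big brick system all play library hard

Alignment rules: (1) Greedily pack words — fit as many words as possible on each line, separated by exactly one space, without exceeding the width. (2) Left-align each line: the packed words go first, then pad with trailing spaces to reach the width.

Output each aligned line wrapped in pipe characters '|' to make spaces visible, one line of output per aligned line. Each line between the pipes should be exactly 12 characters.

Answer: |cloud blue  |
|wind paper  |
|heart       |
|dolphin sea |
|time        |
|understand  |
|yellow we   |
|desert      |
|universe big|
|brick system|
|all play    |
|library hard|

Derivation:
Line 1: ['cloud', 'blue'] (min_width=10, slack=2)
Line 2: ['wind', 'paper'] (min_width=10, slack=2)
Line 3: ['heart'] (min_width=5, slack=7)
Line 4: ['dolphin', 'sea'] (min_width=11, slack=1)
Line 5: ['time'] (min_width=4, slack=8)
Line 6: ['understand'] (min_width=10, slack=2)
Line 7: ['yellow', 'we'] (min_width=9, slack=3)
Line 8: ['desert'] (min_width=6, slack=6)
Line 9: ['universe', 'big'] (min_width=12, slack=0)
Line 10: ['brick', 'system'] (min_width=12, slack=0)
Line 11: ['all', 'play'] (min_width=8, slack=4)
Line 12: ['library', 'hard'] (min_width=12, slack=0)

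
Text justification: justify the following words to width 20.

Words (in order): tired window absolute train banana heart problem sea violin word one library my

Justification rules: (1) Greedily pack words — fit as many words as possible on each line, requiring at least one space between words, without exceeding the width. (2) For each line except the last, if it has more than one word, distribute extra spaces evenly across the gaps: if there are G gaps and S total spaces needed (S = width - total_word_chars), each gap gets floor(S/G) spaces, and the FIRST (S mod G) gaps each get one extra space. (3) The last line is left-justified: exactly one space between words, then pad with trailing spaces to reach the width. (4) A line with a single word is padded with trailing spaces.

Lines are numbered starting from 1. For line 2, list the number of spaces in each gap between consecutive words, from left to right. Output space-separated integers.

Line 1: ['tired', 'window'] (min_width=12, slack=8)
Line 2: ['absolute', 'train'] (min_width=14, slack=6)
Line 3: ['banana', 'heart', 'problem'] (min_width=20, slack=0)
Line 4: ['sea', 'violin', 'word', 'one'] (min_width=19, slack=1)
Line 5: ['library', 'my'] (min_width=10, slack=10)

Answer: 7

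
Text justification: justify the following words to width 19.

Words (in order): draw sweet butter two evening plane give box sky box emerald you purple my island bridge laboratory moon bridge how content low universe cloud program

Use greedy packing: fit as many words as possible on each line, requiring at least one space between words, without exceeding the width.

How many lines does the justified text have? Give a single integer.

Line 1: ['draw', 'sweet', 'butter'] (min_width=17, slack=2)
Line 2: ['two', 'evening', 'plane'] (min_width=17, slack=2)
Line 3: ['give', 'box', 'sky', 'box'] (min_width=16, slack=3)
Line 4: ['emerald', 'you', 'purple'] (min_width=18, slack=1)
Line 5: ['my', 'island', 'bridge'] (min_width=16, slack=3)
Line 6: ['laboratory', 'moon'] (min_width=15, slack=4)
Line 7: ['bridge', 'how', 'content'] (min_width=18, slack=1)
Line 8: ['low', 'universe', 'cloud'] (min_width=18, slack=1)
Line 9: ['program'] (min_width=7, slack=12)
Total lines: 9

Answer: 9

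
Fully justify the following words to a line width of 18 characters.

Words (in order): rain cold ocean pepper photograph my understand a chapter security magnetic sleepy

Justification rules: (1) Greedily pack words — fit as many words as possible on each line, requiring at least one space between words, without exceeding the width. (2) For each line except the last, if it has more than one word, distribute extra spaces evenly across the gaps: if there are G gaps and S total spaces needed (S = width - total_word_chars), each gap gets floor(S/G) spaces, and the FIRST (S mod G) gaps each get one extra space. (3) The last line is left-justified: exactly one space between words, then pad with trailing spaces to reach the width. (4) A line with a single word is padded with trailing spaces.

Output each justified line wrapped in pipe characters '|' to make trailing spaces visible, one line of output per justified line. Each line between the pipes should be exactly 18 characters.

Line 1: ['rain', 'cold', 'ocean'] (min_width=15, slack=3)
Line 2: ['pepper', 'photograph'] (min_width=17, slack=1)
Line 3: ['my', 'understand', 'a'] (min_width=15, slack=3)
Line 4: ['chapter', 'security'] (min_width=16, slack=2)
Line 5: ['magnetic', 'sleepy'] (min_width=15, slack=3)

Answer: |rain   cold  ocean|
|pepper  photograph|
|my   understand  a|
|chapter   security|
|magnetic sleepy   |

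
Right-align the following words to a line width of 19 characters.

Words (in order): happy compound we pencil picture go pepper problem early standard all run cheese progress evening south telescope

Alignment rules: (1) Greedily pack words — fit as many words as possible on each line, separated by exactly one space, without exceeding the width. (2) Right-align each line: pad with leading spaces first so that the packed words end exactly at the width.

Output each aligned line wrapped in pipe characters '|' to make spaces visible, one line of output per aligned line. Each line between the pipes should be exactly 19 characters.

Line 1: ['happy', 'compound', 'we'] (min_width=17, slack=2)
Line 2: ['pencil', 'picture', 'go'] (min_width=17, slack=2)
Line 3: ['pepper', 'problem'] (min_width=14, slack=5)
Line 4: ['early', 'standard', 'all'] (min_width=18, slack=1)
Line 5: ['run', 'cheese', 'progress'] (min_width=19, slack=0)
Line 6: ['evening', 'south'] (min_width=13, slack=6)
Line 7: ['telescope'] (min_width=9, slack=10)

Answer: |  happy compound we|
|  pencil picture go|
|     pepper problem|
| early standard all|
|run cheese progress|
|      evening south|
|          telescope|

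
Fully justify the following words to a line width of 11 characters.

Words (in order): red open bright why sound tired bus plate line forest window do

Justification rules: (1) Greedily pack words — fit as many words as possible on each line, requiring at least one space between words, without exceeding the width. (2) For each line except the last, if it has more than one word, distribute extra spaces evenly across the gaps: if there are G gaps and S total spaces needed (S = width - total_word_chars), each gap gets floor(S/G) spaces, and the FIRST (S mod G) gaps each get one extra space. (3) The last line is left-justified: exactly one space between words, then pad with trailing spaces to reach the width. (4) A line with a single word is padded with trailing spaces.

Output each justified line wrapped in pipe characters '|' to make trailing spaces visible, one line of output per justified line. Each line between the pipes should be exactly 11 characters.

Answer: |red    open|
|bright  why|
|sound tired|
|bus   plate|
|line forest|
|window do  |

Derivation:
Line 1: ['red', 'open'] (min_width=8, slack=3)
Line 2: ['bright', 'why'] (min_width=10, slack=1)
Line 3: ['sound', 'tired'] (min_width=11, slack=0)
Line 4: ['bus', 'plate'] (min_width=9, slack=2)
Line 5: ['line', 'forest'] (min_width=11, slack=0)
Line 6: ['window', 'do'] (min_width=9, slack=2)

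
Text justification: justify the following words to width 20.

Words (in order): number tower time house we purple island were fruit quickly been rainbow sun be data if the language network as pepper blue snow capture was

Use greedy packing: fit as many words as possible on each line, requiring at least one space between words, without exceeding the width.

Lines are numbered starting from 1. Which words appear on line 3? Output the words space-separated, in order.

Line 1: ['number', 'tower', 'time'] (min_width=17, slack=3)
Line 2: ['house', 'we', 'purple'] (min_width=15, slack=5)
Line 3: ['island', 'were', 'fruit'] (min_width=17, slack=3)
Line 4: ['quickly', 'been', 'rainbow'] (min_width=20, slack=0)
Line 5: ['sun', 'be', 'data', 'if', 'the'] (min_width=18, slack=2)
Line 6: ['language', 'network', 'as'] (min_width=19, slack=1)
Line 7: ['pepper', 'blue', 'snow'] (min_width=16, slack=4)
Line 8: ['capture', 'was'] (min_width=11, slack=9)

Answer: island were fruit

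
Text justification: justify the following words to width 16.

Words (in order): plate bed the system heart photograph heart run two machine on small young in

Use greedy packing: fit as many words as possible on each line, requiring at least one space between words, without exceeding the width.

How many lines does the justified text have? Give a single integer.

Answer: 6

Derivation:
Line 1: ['plate', 'bed', 'the'] (min_width=13, slack=3)
Line 2: ['system', 'heart'] (min_width=12, slack=4)
Line 3: ['photograph', 'heart'] (min_width=16, slack=0)
Line 4: ['run', 'two', 'machine'] (min_width=15, slack=1)
Line 5: ['on', 'small', 'young'] (min_width=14, slack=2)
Line 6: ['in'] (min_width=2, slack=14)
Total lines: 6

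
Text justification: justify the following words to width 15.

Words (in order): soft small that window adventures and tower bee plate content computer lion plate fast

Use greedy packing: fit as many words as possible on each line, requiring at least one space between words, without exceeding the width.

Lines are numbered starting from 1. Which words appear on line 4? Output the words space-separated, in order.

Line 1: ['soft', 'small', 'that'] (min_width=15, slack=0)
Line 2: ['window'] (min_width=6, slack=9)
Line 3: ['adventures', 'and'] (min_width=14, slack=1)
Line 4: ['tower', 'bee', 'plate'] (min_width=15, slack=0)
Line 5: ['content'] (min_width=7, slack=8)
Line 6: ['computer', 'lion'] (min_width=13, slack=2)
Line 7: ['plate', 'fast'] (min_width=10, slack=5)

Answer: tower bee plate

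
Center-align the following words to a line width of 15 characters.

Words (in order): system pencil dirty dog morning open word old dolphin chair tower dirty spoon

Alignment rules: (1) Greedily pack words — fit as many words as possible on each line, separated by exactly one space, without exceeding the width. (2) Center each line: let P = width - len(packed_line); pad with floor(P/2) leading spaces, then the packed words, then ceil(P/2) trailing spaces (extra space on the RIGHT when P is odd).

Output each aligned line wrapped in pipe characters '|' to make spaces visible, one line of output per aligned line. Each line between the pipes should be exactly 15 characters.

Line 1: ['system', 'pencil'] (min_width=13, slack=2)
Line 2: ['dirty', 'dog'] (min_width=9, slack=6)
Line 3: ['morning', 'open'] (min_width=12, slack=3)
Line 4: ['word', 'old'] (min_width=8, slack=7)
Line 5: ['dolphin', 'chair'] (min_width=13, slack=2)
Line 6: ['tower', 'dirty'] (min_width=11, slack=4)
Line 7: ['spoon'] (min_width=5, slack=10)

Answer: | system pencil |
|   dirty dog   |
| morning open  |
|   word old    |
| dolphin chair |
|  tower dirty  |
|     spoon     |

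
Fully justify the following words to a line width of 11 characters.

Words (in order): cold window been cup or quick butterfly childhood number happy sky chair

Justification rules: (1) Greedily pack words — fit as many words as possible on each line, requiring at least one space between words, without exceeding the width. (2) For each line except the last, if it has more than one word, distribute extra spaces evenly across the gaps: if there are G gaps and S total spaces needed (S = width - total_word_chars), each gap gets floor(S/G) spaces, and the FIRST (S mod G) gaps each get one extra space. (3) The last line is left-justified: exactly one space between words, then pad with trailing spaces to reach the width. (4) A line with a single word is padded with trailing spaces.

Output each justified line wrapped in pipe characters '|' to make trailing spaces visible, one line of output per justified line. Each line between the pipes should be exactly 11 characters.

Line 1: ['cold', 'window'] (min_width=11, slack=0)
Line 2: ['been', 'cup', 'or'] (min_width=11, slack=0)
Line 3: ['quick'] (min_width=5, slack=6)
Line 4: ['butterfly'] (min_width=9, slack=2)
Line 5: ['childhood'] (min_width=9, slack=2)
Line 6: ['number'] (min_width=6, slack=5)
Line 7: ['happy', 'sky'] (min_width=9, slack=2)
Line 8: ['chair'] (min_width=5, slack=6)

Answer: |cold window|
|been cup or|
|quick      |
|butterfly  |
|childhood  |
|number     |
|happy   sky|
|chair      |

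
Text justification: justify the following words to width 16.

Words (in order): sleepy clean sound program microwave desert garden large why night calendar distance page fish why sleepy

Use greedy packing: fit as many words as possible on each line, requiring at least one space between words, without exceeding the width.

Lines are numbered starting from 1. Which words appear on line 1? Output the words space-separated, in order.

Answer: sleepy clean

Derivation:
Line 1: ['sleepy', 'clean'] (min_width=12, slack=4)
Line 2: ['sound', 'program'] (min_width=13, slack=3)
Line 3: ['microwave', 'desert'] (min_width=16, slack=0)
Line 4: ['garden', 'large', 'why'] (min_width=16, slack=0)
Line 5: ['night', 'calendar'] (min_width=14, slack=2)
Line 6: ['distance', 'page'] (min_width=13, slack=3)
Line 7: ['fish', 'why', 'sleepy'] (min_width=15, slack=1)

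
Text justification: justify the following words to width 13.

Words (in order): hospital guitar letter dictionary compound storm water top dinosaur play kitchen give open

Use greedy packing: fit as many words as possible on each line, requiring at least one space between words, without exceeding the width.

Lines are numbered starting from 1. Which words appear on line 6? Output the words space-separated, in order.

Answer: top dinosaur

Derivation:
Line 1: ['hospital'] (min_width=8, slack=5)
Line 2: ['guitar', 'letter'] (min_width=13, slack=0)
Line 3: ['dictionary'] (min_width=10, slack=3)
Line 4: ['compound'] (min_width=8, slack=5)
Line 5: ['storm', 'water'] (min_width=11, slack=2)
Line 6: ['top', 'dinosaur'] (min_width=12, slack=1)
Line 7: ['play', 'kitchen'] (min_width=12, slack=1)
Line 8: ['give', 'open'] (min_width=9, slack=4)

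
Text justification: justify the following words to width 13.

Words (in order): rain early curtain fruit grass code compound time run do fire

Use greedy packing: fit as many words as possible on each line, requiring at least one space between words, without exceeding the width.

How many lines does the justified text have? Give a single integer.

Line 1: ['rain', 'early'] (min_width=10, slack=3)
Line 2: ['curtain', 'fruit'] (min_width=13, slack=0)
Line 3: ['grass', 'code'] (min_width=10, slack=3)
Line 4: ['compound', 'time'] (min_width=13, slack=0)
Line 5: ['run', 'do', 'fire'] (min_width=11, slack=2)
Total lines: 5

Answer: 5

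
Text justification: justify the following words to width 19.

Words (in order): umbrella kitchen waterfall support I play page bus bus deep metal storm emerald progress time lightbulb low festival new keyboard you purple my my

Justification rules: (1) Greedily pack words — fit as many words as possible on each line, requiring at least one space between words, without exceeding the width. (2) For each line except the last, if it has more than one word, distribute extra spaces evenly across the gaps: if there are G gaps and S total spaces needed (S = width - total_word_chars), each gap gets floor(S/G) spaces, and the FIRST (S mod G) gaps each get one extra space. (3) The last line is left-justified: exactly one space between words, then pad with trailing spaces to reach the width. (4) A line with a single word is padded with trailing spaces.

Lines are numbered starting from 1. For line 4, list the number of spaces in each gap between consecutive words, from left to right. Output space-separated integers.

Line 1: ['umbrella', 'kitchen'] (min_width=16, slack=3)
Line 2: ['waterfall', 'support', 'I'] (min_width=19, slack=0)
Line 3: ['play', 'page', 'bus', 'bus'] (min_width=17, slack=2)
Line 4: ['deep', 'metal', 'storm'] (min_width=16, slack=3)
Line 5: ['emerald', 'progress'] (min_width=16, slack=3)
Line 6: ['time', 'lightbulb', 'low'] (min_width=18, slack=1)
Line 7: ['festival', 'new'] (min_width=12, slack=7)
Line 8: ['keyboard', 'you', 'purple'] (min_width=19, slack=0)
Line 9: ['my', 'my'] (min_width=5, slack=14)

Answer: 3 2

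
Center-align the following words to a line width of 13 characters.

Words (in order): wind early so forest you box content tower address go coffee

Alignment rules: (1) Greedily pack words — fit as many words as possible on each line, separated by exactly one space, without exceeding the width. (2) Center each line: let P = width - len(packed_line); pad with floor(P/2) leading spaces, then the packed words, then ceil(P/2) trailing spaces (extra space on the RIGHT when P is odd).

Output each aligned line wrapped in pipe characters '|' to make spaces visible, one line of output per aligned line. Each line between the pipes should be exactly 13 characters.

Line 1: ['wind', 'early', 'so'] (min_width=13, slack=0)
Line 2: ['forest', 'you'] (min_width=10, slack=3)
Line 3: ['box', 'content'] (min_width=11, slack=2)
Line 4: ['tower', 'address'] (min_width=13, slack=0)
Line 5: ['go', 'coffee'] (min_width=9, slack=4)

Answer: |wind early so|
| forest you  |
| box content |
|tower address|
|  go coffee  |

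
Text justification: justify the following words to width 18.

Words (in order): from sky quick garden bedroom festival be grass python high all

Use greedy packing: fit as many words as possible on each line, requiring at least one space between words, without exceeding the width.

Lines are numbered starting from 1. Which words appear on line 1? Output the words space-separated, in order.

Line 1: ['from', 'sky', 'quick'] (min_width=14, slack=4)
Line 2: ['garden', 'bedroom'] (min_width=14, slack=4)
Line 3: ['festival', 'be', 'grass'] (min_width=17, slack=1)
Line 4: ['python', 'high', 'all'] (min_width=15, slack=3)

Answer: from sky quick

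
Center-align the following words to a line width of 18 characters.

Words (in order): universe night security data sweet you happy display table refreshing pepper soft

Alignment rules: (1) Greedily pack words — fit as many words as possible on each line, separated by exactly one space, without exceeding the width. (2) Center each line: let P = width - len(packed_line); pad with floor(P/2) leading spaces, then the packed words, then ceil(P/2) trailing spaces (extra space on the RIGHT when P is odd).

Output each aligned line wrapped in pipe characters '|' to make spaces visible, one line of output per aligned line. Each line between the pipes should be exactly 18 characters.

Answer: |  universe night  |
|  security data   |
| sweet you happy  |
|  display table   |
|refreshing pepper |
|       soft       |

Derivation:
Line 1: ['universe', 'night'] (min_width=14, slack=4)
Line 2: ['security', 'data'] (min_width=13, slack=5)
Line 3: ['sweet', 'you', 'happy'] (min_width=15, slack=3)
Line 4: ['display', 'table'] (min_width=13, slack=5)
Line 5: ['refreshing', 'pepper'] (min_width=17, slack=1)
Line 6: ['soft'] (min_width=4, slack=14)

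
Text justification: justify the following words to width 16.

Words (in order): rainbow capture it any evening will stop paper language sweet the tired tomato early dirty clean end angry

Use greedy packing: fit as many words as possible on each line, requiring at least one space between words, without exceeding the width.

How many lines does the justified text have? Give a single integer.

Answer: 7

Derivation:
Line 1: ['rainbow', 'capture'] (min_width=15, slack=1)
Line 2: ['it', 'any', 'evening'] (min_width=14, slack=2)
Line 3: ['will', 'stop', 'paper'] (min_width=15, slack=1)
Line 4: ['language', 'sweet'] (min_width=14, slack=2)
Line 5: ['the', 'tired', 'tomato'] (min_width=16, slack=0)
Line 6: ['early', 'dirty'] (min_width=11, slack=5)
Line 7: ['clean', 'end', 'angry'] (min_width=15, slack=1)
Total lines: 7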